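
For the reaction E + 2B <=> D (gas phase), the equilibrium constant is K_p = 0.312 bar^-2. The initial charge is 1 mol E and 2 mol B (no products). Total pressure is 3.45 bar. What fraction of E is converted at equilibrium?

Take 1 mol E as basis and let X be its fractional conversion, so ξ = X.
At extent ξ: n_E = 1 − X; n_B = 2 − 2X; n_D = X.
n_T = Σnᵢ = 3 − 2X.
Mole fractions y_i = n_i/n_T; K_p = p_D / (p_E p_B^2) with p_i = y_i·P.
This yields a degree-3 equation in X; solving on (0,1), X = 0.488.

X = 0.488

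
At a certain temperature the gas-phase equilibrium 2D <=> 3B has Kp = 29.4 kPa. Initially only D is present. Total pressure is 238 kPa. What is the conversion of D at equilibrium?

Let X = conversion of D (basis 1 mol D); extent of reaction ξ = 0.5X.
Species balance: n_D = 1 − X; n_B = 1.5X.
n_T = Σnᵢ = 1 + 0.5X.
y_i = n_i/n_T, p_i = y_i·P. Kp = p_B^3 / (p_D^2).
Substituting and setting equal to 29.4 kPa gives a polynomial in X; the root in (0,1) is X = 0.279.

X = 0.279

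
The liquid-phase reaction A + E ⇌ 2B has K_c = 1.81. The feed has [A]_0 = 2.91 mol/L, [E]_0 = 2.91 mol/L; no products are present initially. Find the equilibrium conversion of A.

Let X = conversion of A; extent ξ = 2.91·X mol/L.
Concentrations: [A] = 2.91 − 2.91X; [E] = 2.91 − 2.91X; [B] = 5.82X.
K_c = [B]^2 / ([A] [E]).
Setting equal to 1.81 and solving for X on (0,1) gives X = 0.402.

X = 0.402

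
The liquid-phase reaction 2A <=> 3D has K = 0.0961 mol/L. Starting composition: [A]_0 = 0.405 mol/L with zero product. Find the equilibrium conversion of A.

Let X = conversion of A; extent ξ = 0.405X/2 mol/L.
Concentrations: [A] = 0.405 − 0.405X; [D] = 0.608X.
K = [D]^3 / ([A]^2).
This equals 0.0961 at X = 0.319 (the root in 0 < X < 1).

X = 0.319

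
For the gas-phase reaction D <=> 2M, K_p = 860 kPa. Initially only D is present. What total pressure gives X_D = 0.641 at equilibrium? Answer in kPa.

P = 308 kPa

Take 1 mol D as basis and let X be its fractional conversion, so ξ = X.
Mole table: n_D = 1 − X; n_M = 2X.
Summing: n_T = 1 + X.
K_p = p_M^2 / (p_D) with p_i = (n_i/n_T)·P.
At X = 0.641: the mole-fraction product g(X) = Π y_i^ν_i = 2.79. Since K_p = g(X)·P^{1}, P = (K_p/g)^(1/1) = (860/2.79)^(1/1) = 308 kPa.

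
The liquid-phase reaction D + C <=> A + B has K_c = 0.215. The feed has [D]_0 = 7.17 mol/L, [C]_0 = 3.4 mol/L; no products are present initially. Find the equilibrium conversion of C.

Let X = conversion of C; extent ξ = 3.4·X mol/L.
Concentrations: [D] = 7.17 − 3.4X; [C] = 3.4 − 3.4X; [A] = 3.4X; [B] = 3.4X.
K_c = [A] [B] / ([D] [C]).
Equating to 0.215: the physical root is X = 0.445.

X = 0.445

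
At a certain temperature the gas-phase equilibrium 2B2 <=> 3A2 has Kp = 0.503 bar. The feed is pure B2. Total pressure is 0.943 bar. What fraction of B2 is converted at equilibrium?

X = 0.406

Basis: 1 mol B2 initially; let X = conversion of B2. Extent ξ = 0.5X.
Species balance: n_B2 = 1 − X; n_A2 = 1.5X.
Summing: n_T = 1 + 0.5X.
y_i = n_i/n_T, p_i = y_i·P. Kp = p_A2^3 / (p_B2^2).
Setting this equal to 0.503 bar and taking the physical root (0 < X < 1) gives X = 0.406.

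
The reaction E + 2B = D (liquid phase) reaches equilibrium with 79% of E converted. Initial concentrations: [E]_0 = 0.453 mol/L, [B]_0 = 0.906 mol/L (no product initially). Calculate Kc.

Kc = 104 (mol/L)^-2

Let X = conversion of E.
Concentrations: [E] = 0.453 − 0.453X; [B] = 0.906 − 0.906X; [D] = 0.453X.
At X = 0.79: [E] = 0.0951, [B] = 0.19, [D] = 0.358.
Kc = [D] / ([E] [B]^2) = 104 (mol/L)^-2.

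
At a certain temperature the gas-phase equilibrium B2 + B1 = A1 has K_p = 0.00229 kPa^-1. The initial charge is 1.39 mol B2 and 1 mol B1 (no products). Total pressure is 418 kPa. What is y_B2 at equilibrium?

Take 1 mol B1 as basis and let X be its fractional conversion, so ξ = X.
At extent ξ: n_B2 = 1.39 − X; n_B1 = 1 − X; n_A1 = X.
Total moles n_T = 2.39 − X.
Mole fractions y_i = n_i/n_T; K_p = p_A1 / (p_B2 p_B1) with p_i = y_i·P.
This yields a degree-2 equation in X; solving on (0,1), X = 0.330.
Then n_B2 = 1.06, n_T = 2.06, so y_B2 = 0.515.

y_B2 = 0.515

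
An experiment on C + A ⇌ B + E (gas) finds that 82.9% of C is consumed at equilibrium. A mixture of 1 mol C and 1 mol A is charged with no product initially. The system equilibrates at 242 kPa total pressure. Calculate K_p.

K_p = 23.5

Let X = conversion of C (basis 1 mol C); extent of reaction ξ = X.
Species balance: n_C = 1 − X; n_A = 1 − X; n_B = X; n_E = X.
n_T stays at 2 (no change in mole number).
At X = 0.829: n_C = 0.171, n_A = 0.171, n_B = 0.829, n_E = 0.829, n_T = 2.
p_i = (n_i/n_T)·P. K_p = p_B p_E / (p_C p_A) = 23.5.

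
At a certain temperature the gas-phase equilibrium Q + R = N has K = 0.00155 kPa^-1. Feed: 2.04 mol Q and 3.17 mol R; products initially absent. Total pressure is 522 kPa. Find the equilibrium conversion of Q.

Let X = conversion of Q (basis 2.04 mol Q); extent of reaction ξ = 2.04X.
Mole table: n_Q = 2.04 − 2.04X; n_R = 3.17 − 2.04X; n_N = 2.04X.
Summing: n_T = 5.21 − 2.04X.
y_i = n_i/n_T, p_i = y_i·P. K = p_N / (p_Q p_R).
This yields a degree-2 equation in X; solving on (0,1), X = 0.310.

X = 0.310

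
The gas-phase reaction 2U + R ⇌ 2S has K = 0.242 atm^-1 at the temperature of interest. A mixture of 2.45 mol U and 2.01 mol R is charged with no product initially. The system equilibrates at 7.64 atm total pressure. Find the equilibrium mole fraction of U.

y_U = 0.343

Let X = conversion of U (basis 2.45 mol U); extent of reaction ξ = 1.23X.
Mole table: n_U = 2.45 − 2.45X; n_R = 2.01 − 1.23X; n_S = 2.45X.
Summing: n_T = 4.46 − 1.23X.
Mole fractions y_i = n_i/n_T; K = p_S^2 / (p_U^2 p_R) with p_i = y_i·P.
This yields a degree-3 equation in X; solving on (0,1), X = 0.454.
Then n_U = 1.34, n_T = 3.9, so y_U = 0.343.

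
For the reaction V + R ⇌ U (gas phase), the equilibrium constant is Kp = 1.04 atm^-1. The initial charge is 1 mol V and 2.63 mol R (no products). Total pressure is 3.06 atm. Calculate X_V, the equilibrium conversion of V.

Let X = conversion of V (basis 1 mol V); extent of reaction ξ = X.
Moles: n_V = 1 − X; n_R = 2.63 − X; n_U = X.
Summing: n_T = 3.63 − X.
With p_i = (n_i/n_T)P, Kp = p_U / (p_V p_R).
Equating to 1.04 atm^-1 and solving on 0 < X < 1: X = 0.678.

X = 0.678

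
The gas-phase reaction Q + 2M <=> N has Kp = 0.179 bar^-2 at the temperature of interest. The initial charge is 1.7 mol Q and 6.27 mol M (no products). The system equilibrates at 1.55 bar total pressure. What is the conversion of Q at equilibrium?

X = 0.202

Take 1.7 mol Q as basis and let X be its fractional conversion, so ξ = 1.7X.
At extent ξ: n_Q = 1.7 − 1.7X; n_M = 6.27 − 3.4X; n_N = 1.7X.
Total moles n_T = 7.97 − 3.4X.
Mole fractions y_i = n_i/n_T; Kp = p_N / (p_Q p_M^2) with p_i = y_i·P.
Equating to 0.179 bar^-2 and solving on 0 < X < 1: X = 0.202.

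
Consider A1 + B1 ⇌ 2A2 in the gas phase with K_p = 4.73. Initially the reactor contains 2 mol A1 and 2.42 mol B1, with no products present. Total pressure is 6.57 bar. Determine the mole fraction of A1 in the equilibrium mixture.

Let X = conversion of A1 (basis 2 mol A1); extent of reaction ξ = 2X.
Species balance: n_A1 = 2 − 2X; n_B1 = 2.42 − 2X; n_A2 = 4X.
Total moles n_T = 4.42 (Δν = 0, constant).
Mole fractions y_i = n_i/n_T; K_p = p_A2^2 / (p_A1 p_B1) with p_i = y_i·P.
Substituting and setting equal to 4.73 gives a polynomial in X; the root in (0,1) is X = 0.570.
Then n_A1 = 0.86, n_T = 4.42, so y_A1 = 0.194.

y_A1 = 0.194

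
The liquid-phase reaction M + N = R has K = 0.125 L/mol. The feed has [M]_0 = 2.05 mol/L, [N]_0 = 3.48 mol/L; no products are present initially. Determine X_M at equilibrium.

X = 0.268

Let X = conversion of M; extent ξ = 2.05·X mol/L.
Concentrations: [M] = 2.05 − 2.05X; [N] = 3.48 − 2.05X; [R] = 2.05X.
K = [R] / ([M] [N]).
Setting equal to 0.125 and solving for X on (0,1) gives X = 0.268.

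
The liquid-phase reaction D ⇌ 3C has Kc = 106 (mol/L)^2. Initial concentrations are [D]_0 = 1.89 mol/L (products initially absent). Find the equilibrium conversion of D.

Let X = conversion of D; extent ξ = 1.89·X mol/L.
Concentrations: [D] = 1.89 − 1.89X; [C] = 5.67X.
Kc = [C]^3 / ([D]).
This equals 106 at X = 0.695 (the root in 0 < X < 1).

X = 0.695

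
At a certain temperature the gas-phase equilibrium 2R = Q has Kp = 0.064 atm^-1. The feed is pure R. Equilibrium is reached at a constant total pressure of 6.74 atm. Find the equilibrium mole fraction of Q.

y_Q = 0.246

Take 1 mol R as basis and let X be its fractional conversion, so ξ = 0.5X.
Species balance: n_R = 1 − X; n_Q = 0.5X.
Total moles n_T = 1 − 0.5X.
With p_i = (n_i/n_T)P, Kp = p_Q / (p_R^2).
Equating to 0.064 atm^-1 and solving on 0 < X < 1: X = 0.394.
Then n_Q = 0.197, n_T = 0.803, so y_Q = 0.246.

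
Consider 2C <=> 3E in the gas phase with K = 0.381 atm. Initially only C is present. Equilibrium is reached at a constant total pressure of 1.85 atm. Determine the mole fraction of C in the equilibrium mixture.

y_C = 0.586

Let X = conversion of C (basis 1 mol C); extent of reaction ξ = 0.5X.
Mole table: n_C = 1 − X; n_E = 1.5X.
Total moles n_T = 1 + 0.5X.
y_i = n_i/n_T, p_i = y_i·P. K = p_E^3 / (p_C^2).
Setting this equal to 0.381 atm and taking the physical root (0 < X < 1) gives X = 0.320.
Then n_C = 0.68, n_T = 1.16, so y_C = 0.586.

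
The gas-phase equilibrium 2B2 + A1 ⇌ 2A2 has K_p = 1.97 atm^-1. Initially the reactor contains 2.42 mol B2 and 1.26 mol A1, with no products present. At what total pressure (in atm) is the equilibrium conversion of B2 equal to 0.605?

Take 2.42 mol B2 as basis and let X be its fractional conversion, so ξ = 1.21X.
Moles: n_B2 = 2.42 − 2.42X; n_A1 = 1.26 − 1.21X; n_A2 = 2.42X.
n_T = Σnᵢ = 3.68 − 1.21X.
K_p = p_A2^2 / (p_B2^2 p_A1) with p_i = (n_i/n_T)·P.
At X = 0.605: the mole-fraction product g(X) = Π y_i^ν_i = 13.1. Since K_p = g(X)·P^{-1}, P = (g/K_p)^(1/1) = (13.1/1.97)^(1/1) = 6.65 atm.

P = 6.65 atm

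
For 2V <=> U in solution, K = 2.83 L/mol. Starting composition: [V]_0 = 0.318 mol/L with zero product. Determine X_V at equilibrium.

X = 0.482

Let X = conversion of V; extent ξ = 0.318X/2 mol/L.
Concentrations: [V] = 0.318 − 0.318X; [U] = 0.159X.
K = [U] / ([V]^2).
This equals 2.83 at X = 0.482 (the root in 0 < X < 1).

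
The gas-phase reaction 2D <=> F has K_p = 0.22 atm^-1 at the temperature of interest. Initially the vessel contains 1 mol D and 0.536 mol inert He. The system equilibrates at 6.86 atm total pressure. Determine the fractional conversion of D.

Take 1 mol D as basis and let X be its fractional conversion, so ξ = 0.5X.
Moles: n_D = 1 − X; n_F = 0.5X; n_I = 0.536 (inert).
n_T = Σnᵢ = 1.54 − 0.5X.
Mole fractions y_i = n_i/n_T; K_p = p_F / (p_D^2) with p_i = y_i·P.
Substituting and setting equal to 0.22 atm^-1 gives a polynomial in X; the root in (0,1) is X = 0.528.

X = 0.528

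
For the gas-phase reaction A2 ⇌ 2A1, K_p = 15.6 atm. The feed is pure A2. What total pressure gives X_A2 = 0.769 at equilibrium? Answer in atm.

P = 2.69 atm

Take 1 mol A2 as basis and let X be its fractional conversion, so ξ = X.
Mole table: n_A2 = 1 − X; n_A1 = 2X.
Total moles n_T = 1 + X.
K_p = p_A1^2 / (p_A2) with p_i = (n_i/n_T)·P.
At X = 0.769: the mole-fraction product g(X) = Π y_i^ν_i = 5.789. Since K_p = g(X)·P^{1}, P = (K_p/g)^(1/1) = (15.6/5.789)^(1/1) = 2.69 atm.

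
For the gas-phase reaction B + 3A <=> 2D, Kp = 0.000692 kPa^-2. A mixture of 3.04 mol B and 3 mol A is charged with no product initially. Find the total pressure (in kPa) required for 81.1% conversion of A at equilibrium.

P = 427 kPa

Let X = conversion of A (basis 3 mol A); extent of reaction ξ = X.
Species balance: n_B = 3.04 − X; n_A = 3 − 3X; n_D = 2X.
Total moles n_T = 6.04 − 2X.
Kp = p_D^2 / (p_B p_A^3) with p_i = (n_i/n_T)·P.
At X = 0.811: the mole-fraction product g(X) = Π y_i^ν_i = 126.4. Since Kp = g(X)·P^{-2}, P = (g/Kp)^(1/2) = (126.4/0.000692)^(1/2) = 427 kPa.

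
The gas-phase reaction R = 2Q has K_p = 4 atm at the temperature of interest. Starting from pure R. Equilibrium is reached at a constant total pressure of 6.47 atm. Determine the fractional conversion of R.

Let X = conversion of R (basis 1 mol R); extent of reaction ξ = X.
Moles: n_R = 1 − X; n_Q = 2X.
n_T = Σnᵢ = 1 + X.
y_i = n_i/n_T, p_i = y_i·P. K_p = p_Q^2 / (p_R).
Equating to 4 atm and solving on 0 < X < 1: X = 0.366.

X = 0.366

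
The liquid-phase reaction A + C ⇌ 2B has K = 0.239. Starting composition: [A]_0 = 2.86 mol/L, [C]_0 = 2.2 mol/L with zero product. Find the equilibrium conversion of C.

Let X = conversion of C; extent ξ = 2.2·X mol/L.
Concentrations: [A] = 2.86 − 2.2X; [C] = 2.2 − 2.2X; [B] = 4.4X.
K = [B]^2 / ([A] [C]).
Setting equal to 0.239 and solving for X on (0,1) gives X = 0.223.

X = 0.223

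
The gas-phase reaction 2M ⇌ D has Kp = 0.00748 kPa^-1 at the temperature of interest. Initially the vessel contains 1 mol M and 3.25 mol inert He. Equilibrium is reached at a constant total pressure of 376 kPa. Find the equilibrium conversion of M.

Basis: 1 mol M initially; let X = conversion of M. Extent ξ = 0.5X.
Species balance: n_M = 1 − X; n_D = 0.5X; n_I = 3.25 (inert).
Total moles n_T = 4.25 − 0.5X.
Mole fractions y_i = n_i/n_T; Kp = p_D / (p_M^2) with p_i = y_i·P.
Substituting and setting equal to 0.00748 kPa^-1 gives a polynomial in X; the root in (0,1) is X = 0.439.

X = 0.439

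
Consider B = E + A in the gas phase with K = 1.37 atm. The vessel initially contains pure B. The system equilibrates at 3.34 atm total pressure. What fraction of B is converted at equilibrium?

Basis: 1 mol B initially; let X = conversion of B. Extent ξ = X.
Species balance: n_B = 1 − X; n_E = X; n_A = X.
Total moles n_T = 1 + X.
With p_i = (n_i/n_T)P, K = p_E p_A / (p_B).
Substituting and setting equal to 1.37 atm gives a polynomial in X; the root in (0,1) is X = 0.539.

X = 0.539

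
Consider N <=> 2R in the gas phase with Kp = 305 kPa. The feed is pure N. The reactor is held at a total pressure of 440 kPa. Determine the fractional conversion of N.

X = 0.384

Take 1 mol N as basis and let X be its fractional conversion, so ξ = X.
Mole table: n_N = 1 − X; n_R = 2X.
Summing: n_T = 1 + X.
Mole fractions y_i = n_i/n_T; Kp = p_R^2 / (p_N) with p_i = y_i·P.
This yields a degree-2 equation in X; solving on (0,1), X = 0.384.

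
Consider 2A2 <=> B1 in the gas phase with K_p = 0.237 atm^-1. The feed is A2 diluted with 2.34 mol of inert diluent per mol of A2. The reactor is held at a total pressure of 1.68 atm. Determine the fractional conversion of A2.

Basis: 1 mol A2 initially; let X = conversion of A2. Extent ξ = 0.5X.
Species balance: n_A2 = 1 − X; n_B1 = 0.5X; n_I = 2.34 (inert).
n_T = Σnᵢ = 3.34 − 0.5X.
y_i = n_i/n_T, p_i = y_i·P. K_p = p_B1 / (p_A2^2).
Equating to 0.237 atm^-1 and solving on 0 < X < 1: X = 0.169.

X = 0.169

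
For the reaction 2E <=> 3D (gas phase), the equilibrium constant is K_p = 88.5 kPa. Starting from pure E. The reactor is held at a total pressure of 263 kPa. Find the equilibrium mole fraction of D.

y_D = 0.461

Let X = conversion of E (basis 1 mol E); extent of reaction ξ = 0.5X.
Species balance: n_E = 1 − X; n_D = 1.5X.
n_T = Σnᵢ = 1 + 0.5X.
Mole fractions y_i = n_i/n_T; K_p = p_D^3 / (p_E^2) with p_i = y_i·P.
Substituting and setting equal to 88.5 kPa gives a polynomial in X; the root in (0,1) is X = 0.363.
Then n_D = 0.544, n_T = 1.18, so y_D = 0.461.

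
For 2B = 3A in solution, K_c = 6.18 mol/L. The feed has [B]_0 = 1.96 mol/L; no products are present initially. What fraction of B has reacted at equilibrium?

X = 0.563

Let X = conversion of B; extent ξ = 1.96X/2 mol/L.
Concentrations: [B] = 1.96 − 1.96X; [A] = 2.94X.
K_c = [A]^3 / ([B]^2).
Setting equal to 6.18 and solving for X on (0,1) gives X = 0.563.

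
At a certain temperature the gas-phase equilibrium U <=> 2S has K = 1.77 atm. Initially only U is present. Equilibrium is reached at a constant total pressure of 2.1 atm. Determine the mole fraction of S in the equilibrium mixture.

Basis: 1 mol U initially; let X = conversion of U. Extent ξ = X.
Species balance: n_U = 1 − X; n_S = 2X.
n_T = Σnᵢ = 1 + X.
Mole fractions y_i = n_i/n_T; K = p_S^2 / (p_U) with p_i = y_i·P.
Setting this equal to 1.77 atm and taking the physical root (0 < X < 1) gives X = 0.417.
Then n_S = 0.834, n_T = 1.42, so y_S = 0.589.

y_S = 0.589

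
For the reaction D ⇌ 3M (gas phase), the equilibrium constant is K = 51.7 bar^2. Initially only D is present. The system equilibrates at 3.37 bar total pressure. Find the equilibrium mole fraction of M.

y_M = 0.860

Basis: 1 mol D initially; let X = conversion of D. Extent ξ = X.
Moles: n_D = 1 − X; n_M = 3X.
Total moles n_T = 1 + 2X.
Mole fractions y_i = n_i/n_T; K = p_M^3 / (p_D) with p_i = y_i·P.
Equating to 51.7 bar^2 and solving on 0 < X < 1: X = 0.672.
Then n_M = 2.02, n_T = 2.34, so y_M = 0.860.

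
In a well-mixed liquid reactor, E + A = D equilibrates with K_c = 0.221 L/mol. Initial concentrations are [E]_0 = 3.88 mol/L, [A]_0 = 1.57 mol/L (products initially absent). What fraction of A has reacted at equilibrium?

X = 0.416

Let X = conversion of A; extent ξ = 1.57·X mol/L.
Concentrations: [E] = 3.88 − 1.57X; [A] = 1.57 − 1.57X; [D] = 1.57X.
K_c = [D] / ([E] [A]).
Equating to 0.221 L/mol: the physical root is X = 0.416.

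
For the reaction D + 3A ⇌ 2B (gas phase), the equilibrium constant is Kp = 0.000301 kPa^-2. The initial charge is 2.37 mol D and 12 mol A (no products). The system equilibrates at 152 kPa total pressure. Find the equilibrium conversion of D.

X = 0.728

Take 2.37 mol D as basis and let X be its fractional conversion, so ξ = 2.37X.
Moles: n_D = 2.37 − 2.37X; n_A = 12 − 7.11X; n_B = 4.74X.
Total moles n_T = 14.4 − 4.74X.
With p_i = (n_i/n_T)P, Kp = p_B^2 / (p_D p_A^3).
Equating to 0.000301 kPa^-2 and solving on 0 < X < 1: X = 0.728.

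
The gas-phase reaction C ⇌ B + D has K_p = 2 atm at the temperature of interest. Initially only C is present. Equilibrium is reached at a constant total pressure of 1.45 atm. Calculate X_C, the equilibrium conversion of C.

Let X = conversion of C (basis 1 mol C); extent of reaction ξ = X.
Moles: n_C = 1 − X; n_B = X; n_D = X.
Total moles n_T = 1 + X.
y_i = n_i/n_T, p_i = y_i·P. K_p = p_B p_D / (p_C).
Equating to 2 atm and solving on 0 < X < 1: X = 0.761.

X = 0.761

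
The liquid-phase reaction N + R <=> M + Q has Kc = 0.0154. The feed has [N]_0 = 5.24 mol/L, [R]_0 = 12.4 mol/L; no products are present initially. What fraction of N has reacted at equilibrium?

X = 0.168

Let X = conversion of N; extent ξ = 5.24·X mol/L.
Concentrations: [N] = 5.24 − 5.24X; [R] = 12.4 − 5.24X; [M] = 5.24X; [Q] = 5.24X.
Kc = [M] [Q] / ([N] [R]).
Equating to 0.0154: the physical root is X = 0.168.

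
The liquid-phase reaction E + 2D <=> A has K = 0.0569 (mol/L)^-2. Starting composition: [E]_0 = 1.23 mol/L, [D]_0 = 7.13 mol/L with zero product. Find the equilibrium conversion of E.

X = 0.638

Let X = conversion of E; extent ξ = 1.23·X mol/L.
Concentrations: [E] = 1.23 − 1.23X; [D] = 7.13 − 2.46X; [A] = 1.23X.
K = [A] / ([E] [D]^2).
Setting equal to 0.0569 and solving for X on (0,1) gives X = 0.638.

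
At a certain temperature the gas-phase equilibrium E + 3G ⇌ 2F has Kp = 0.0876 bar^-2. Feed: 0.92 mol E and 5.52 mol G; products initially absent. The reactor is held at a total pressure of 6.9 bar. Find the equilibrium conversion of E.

Let X = conversion of E (basis 0.92 mol E); extent of reaction ξ = 0.92X.
Mole table: n_E = 0.92 − 0.92X; n_G = 5.52 − 2.76X; n_F = 1.84X.
n_T = Σnᵢ = 6.44 − 1.84X.
y_i = n_i/n_T, p_i = y_i·P. Kp = p_F^2 / (p_E p_G^3).
Substituting and setting equal to 0.0876 bar^-2 gives a polynomial in X; the root in (0,1) is X = 0.724.

X = 0.724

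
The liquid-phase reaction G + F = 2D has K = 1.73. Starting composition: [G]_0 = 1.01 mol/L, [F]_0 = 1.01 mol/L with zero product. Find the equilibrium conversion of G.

Let X = conversion of G; extent ξ = 1.01·X mol/L.
Concentrations: [G] = 1.01 − 1.01X; [F] = 1.01 − 1.01X; [D] = 2.02X.
K = [D]^2 / ([G] [F]).
This equals 1.73 at X = 0.397 (the root in 0 < X < 1).

X = 0.397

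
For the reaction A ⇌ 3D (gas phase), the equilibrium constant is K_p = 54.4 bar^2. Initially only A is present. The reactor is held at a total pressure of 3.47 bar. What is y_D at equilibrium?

Basis: 1 mol A initially; let X = conversion of A. Extent ξ = X.
Moles: n_A = 1 − X; n_D = 3X.
Summing: n_T = 1 + 2X.
With p_i = (n_i/n_T)P, K_p = p_D^3 / (p_A).
Setting this equal to 54.4 bar^2 and taking the physical root (0 < X < 1) gives X = 0.671.
Then n_D = 2.01, n_T = 2.34, so y_D = 0.859.

y_D = 0.859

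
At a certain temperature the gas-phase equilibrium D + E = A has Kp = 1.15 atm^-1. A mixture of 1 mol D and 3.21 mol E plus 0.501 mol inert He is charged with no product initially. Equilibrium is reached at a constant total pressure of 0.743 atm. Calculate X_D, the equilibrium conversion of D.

Take 1 mol D as basis and let X be its fractional conversion, so ξ = X.
Mole table: n_D = 1 − X; n_E = 3.21 − X; n_A = X; n_I = 0.501 (inert).
n_T = Σnᵢ = 4.71 − X.
With p_i = (n_i/n_T)P, Kp = p_A / (p_D p_E).
Equating to 1.15 atm^-1 and solving on 0 < X < 1: X = 0.359.

X = 0.359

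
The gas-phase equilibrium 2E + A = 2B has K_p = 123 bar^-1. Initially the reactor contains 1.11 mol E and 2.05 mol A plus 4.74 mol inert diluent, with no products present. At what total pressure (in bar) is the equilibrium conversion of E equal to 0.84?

Let X = conversion of E (basis 1.11 mol E); extent of reaction ξ = 0.555X.
At extent ξ: n_E = 1.11 − 1.11X; n_A = 2.05 − 0.555X; n_B = 1.11X; n_I = 4.74 (inert).
Total moles n_T = 7.9 − 0.555X.
K_p = p_B^2 / (p_E^2 p_A) with p_i = (n_i/n_T)·P.
At X = 0.84: the mole-fraction product g(X) = Π y_i^ν_i = 129.4. Since K_p = g(X)·P^{-1}, P = (g/K_p)^(1/1) = (129.4/123)^(1/1) = 1.05 bar.

P = 1.05 bar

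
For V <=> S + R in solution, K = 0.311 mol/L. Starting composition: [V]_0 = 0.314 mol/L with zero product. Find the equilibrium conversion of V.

X = 0.616

Let X = conversion of V; extent ξ = 0.314·X mol/L.
Concentrations: [V] = 0.314 − 0.314X; [S] = 0.314X; [R] = 0.314X.
K = [S] [R] / ([V]).
Solving K = 0.311 for X ∈ (0,1): X = 0.616.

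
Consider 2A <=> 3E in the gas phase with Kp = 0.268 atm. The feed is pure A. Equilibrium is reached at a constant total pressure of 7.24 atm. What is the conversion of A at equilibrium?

X = 0.198

Basis: 1 mol A initially; let X = conversion of A. Extent ξ = 0.5X.
Moles: n_A = 1 − X; n_E = 1.5X.
Total moles n_T = 1 + 0.5X.
y_i = n_i/n_T, p_i = y_i·P. Kp = p_E^3 / (p_A^2).
Setting this equal to 0.268 atm and taking the physical root (0 < X < 1) gives X = 0.198.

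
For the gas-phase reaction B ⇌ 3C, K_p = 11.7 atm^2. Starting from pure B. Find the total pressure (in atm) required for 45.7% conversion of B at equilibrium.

Take 1 mol B as basis and let X be its fractional conversion, so ξ = X.
Mole table: n_B = 1 − X; n_C = 3X.
n_T = Σnᵢ = 1 + 2X.
K_p = p_C^3 / (p_B) with p_i = (n_i/n_T)·P.
At X = 0.457: the mole-fraction product g(X) = Π y_i^ν_i = 1.295. Since K_p = g(X)·P^{2}, P = (K_p/g)^(1/2) = (11.7/1.295)^(1/2) = 3.01 atm.

P = 3.01 atm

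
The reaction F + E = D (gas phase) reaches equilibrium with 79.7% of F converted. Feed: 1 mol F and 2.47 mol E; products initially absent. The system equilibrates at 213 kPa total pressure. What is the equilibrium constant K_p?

K_p = 0.0295 kPa^-1

Let X = conversion of F (basis 1 mol F); extent of reaction ξ = X.
Species balance: n_F = 1 − X; n_E = 2.47 − X; n_D = X.
Total moles n_T = 3.47 − X.
At X = 0.797: n_F = 0.203, n_E = 1.67, n_D = 0.797, n_T = 2.67.
p_i = (n_i/n_T)·P. K_p = p_D / (p_F p_E) = 0.0295 kPa^-1.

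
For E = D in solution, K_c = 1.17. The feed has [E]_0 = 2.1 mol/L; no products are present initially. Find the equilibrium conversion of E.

Let X = conversion of E; extent ξ = 2.1·X mol/L.
Concentrations: [E] = 2.1 − 2.1X; [D] = 2.1X.
K_c = [D] / ([E]).
Equating to 1.17: the physical root is X = 0.539.

X = 0.539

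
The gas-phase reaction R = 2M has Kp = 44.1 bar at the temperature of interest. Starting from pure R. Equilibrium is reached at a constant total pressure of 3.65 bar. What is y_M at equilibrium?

Let X = conversion of R (basis 1 mol R); extent of reaction ξ = X.
At extent ξ: n_R = 1 − X; n_M = 2X.
Total moles n_T = 1 + X.
y_i = n_i/n_T, p_i = y_i·P. Kp = p_M^2 / (p_R).
Substituting and setting equal to 44.1 bar gives a polynomial in X; the root in (0,1) is X = 0.867.
Then n_M = 1.73, n_T = 1.87, so y_M = 0.929.

y_M = 0.929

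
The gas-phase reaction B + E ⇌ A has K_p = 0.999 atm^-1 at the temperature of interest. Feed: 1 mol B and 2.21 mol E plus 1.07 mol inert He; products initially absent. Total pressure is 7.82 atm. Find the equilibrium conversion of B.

Basis: 1 mol B initially; let X = conversion of B. Extent ξ = X.
Moles: n_B = 1 − X; n_E = 2.21 − X; n_A = X; n_I = 1.07 (inert).
Total moles n_T = 4.28 − X.
y_i = n_i/n_T, p_i = y_i·P. K_p = p_A / (p_B p_E).
This yields a degree-2 equation in X; solving on (0,1), X = 0.763.

X = 0.763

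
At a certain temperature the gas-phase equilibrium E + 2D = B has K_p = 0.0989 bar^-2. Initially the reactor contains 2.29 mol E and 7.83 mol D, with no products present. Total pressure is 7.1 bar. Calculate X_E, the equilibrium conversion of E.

Basis: 2.29 mol E initially; let X = conversion of E. Extent ξ = 2.29X.
Species balance: n_E = 2.29 − 2.29X; n_D = 7.83 − 4.58X; n_B = 2.29X.
Summing: n_T = 10.1 − 4.58X.
Mole fractions y_i = n_i/n_T; K_p = p_B / (p_E p_D^2) with p_i = y_i·P.
Substituting and setting equal to 0.0989 bar^-2 gives a polynomial in X; the root in (0,1) is X = 0.692.

X = 0.692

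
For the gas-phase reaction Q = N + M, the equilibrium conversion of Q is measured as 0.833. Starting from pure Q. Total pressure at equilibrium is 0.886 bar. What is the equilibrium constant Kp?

Take 1 mol Q as basis and let X be its fractional conversion, so ξ = X.
Moles: n_Q = 1 − X; n_N = X; n_M = X.
n_T = Σnᵢ = 1 + X.
At X = 0.833: n_Q = 0.167, n_N = 0.833, n_M = 0.833, n_T = 1.83.
p_i = (n_i/n_T)·P. Kp = p_N p_M / (p_Q) = 2.01 bar.

Kp = 2.01 bar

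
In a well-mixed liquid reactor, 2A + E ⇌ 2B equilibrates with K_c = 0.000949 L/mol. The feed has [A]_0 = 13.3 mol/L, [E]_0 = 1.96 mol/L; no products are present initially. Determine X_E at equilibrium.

Let X = conversion of E; extent ξ = 1.96·X mol/L.
Concentrations: [A] = 13.3 − 3.92X; [E] = 1.96 − 1.96X; [B] = 3.92X.
K_c = [B]^2 / ([A]^2 [E]).
This equals 0.000949 at X = 0.131 (the root in 0 < X < 1).

X = 0.131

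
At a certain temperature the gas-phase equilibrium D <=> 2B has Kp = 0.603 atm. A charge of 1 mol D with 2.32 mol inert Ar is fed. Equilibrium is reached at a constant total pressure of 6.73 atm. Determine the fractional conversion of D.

X = 0.245

Basis: 1 mol D initially; let X = conversion of D. Extent ξ = X.
Mole table: n_D = 1 − X; n_B = 2X; n_I = 2.32 (inert).
Summing: n_T = 3.32 + X.
With p_i = (n_i/n_T)P, Kp = p_B^2 / (p_D).
Setting this equal to 0.603 atm and taking the physical root (0 < X < 1) gives X = 0.245.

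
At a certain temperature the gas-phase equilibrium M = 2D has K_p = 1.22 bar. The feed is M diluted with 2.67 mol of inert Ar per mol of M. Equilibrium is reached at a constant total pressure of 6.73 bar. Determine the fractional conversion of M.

X = 0.345

Take 1 mol M as basis and let X be its fractional conversion, so ξ = X.
Species balance: n_M = 1 − X; n_D = 2X; n_I = 2.67 (inert).
n_T = Σnᵢ = 3.67 + X.
Mole fractions y_i = n_i/n_T; K_p = p_D^2 / (p_M) with p_i = y_i·P.
This yields a degree-2 equation in X; solving on (0,1), X = 0.345.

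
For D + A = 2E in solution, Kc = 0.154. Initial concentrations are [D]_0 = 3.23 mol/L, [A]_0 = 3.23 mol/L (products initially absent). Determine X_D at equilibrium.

Let X = conversion of D; extent ξ = 3.23·X mol/L.
Concentrations: [D] = 3.23 − 3.23X; [A] = 3.23 − 3.23X; [E] = 6.46X.
Kc = [E]^2 / ([D] [A]).
Solving Kc = 0.154 for X ∈ (0,1): X = 0.164.

X = 0.164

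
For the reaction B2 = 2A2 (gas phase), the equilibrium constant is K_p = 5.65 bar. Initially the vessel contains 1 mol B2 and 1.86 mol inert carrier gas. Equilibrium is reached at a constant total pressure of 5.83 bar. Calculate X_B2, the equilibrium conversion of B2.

X = 0.587

Take 1 mol B2 as basis and let X be its fractional conversion, so ξ = X.
Moles: n_B2 = 1 − X; n_A2 = 2X; n_I = 1.86 (inert).
Total moles n_T = 2.86 + X.
Mole fractions y_i = n_i/n_T; K_p = p_A2^2 / (p_B2) with p_i = y_i·P.
Equating to 5.65 bar and solving on 0 < X < 1: X = 0.587.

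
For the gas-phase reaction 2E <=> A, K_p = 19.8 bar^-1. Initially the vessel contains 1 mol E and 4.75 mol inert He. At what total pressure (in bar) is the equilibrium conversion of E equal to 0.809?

P = 2.99 bar

Basis: 1 mol E initially; let X = conversion of E. Extent ξ = 0.5X.
At extent ξ: n_E = 1 − X; n_A = 0.5X; n_I = 4.75 (inert).
Summing: n_T = 5.75 − 0.5X.
K_p = p_A / (p_E^2) with p_i = (n_i/n_T)·P.
At X = 0.809: the mole-fraction product g(X) = Π y_i^ν_i = 59.27. Since K_p = g(X)·P^{-1}, P = (g/K_p)^(1/1) = (59.27/19.8)^(1/1) = 2.99 bar.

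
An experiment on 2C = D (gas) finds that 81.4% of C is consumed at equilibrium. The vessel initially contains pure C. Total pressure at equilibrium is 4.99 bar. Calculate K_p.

K_p = 1.4 bar^-1

Let X = conversion of C (basis 1 mol C); extent of reaction ξ = 0.5X.
Mole table: n_C = 1 − X; n_D = 0.5X.
Total moles n_T = 1 − 0.5X.
At X = 0.814: n_C = 0.186, n_D = 0.407, n_T = 0.593.
p_i = (n_i/n_T)·P. K_p = p_D / (p_C^2) = 1.4 bar^-1.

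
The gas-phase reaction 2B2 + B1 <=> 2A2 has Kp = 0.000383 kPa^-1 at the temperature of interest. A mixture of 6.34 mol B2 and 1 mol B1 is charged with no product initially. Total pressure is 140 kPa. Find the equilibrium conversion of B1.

X = 0.225

Basis: 1 mol B1 initially; let X = conversion of B1. Extent ξ = X.
Species balance: n_B2 = 6.34 − 2X; n_B1 = 1 − X; n_A2 = 2X.
Summing: n_T = 7.34 − X.
y_i = n_i/n_T, p_i = y_i·P. Kp = p_A2^2 / (p_B2^2 p_B1).
Setting this equal to 0.000383 kPa^-1 and taking the physical root (0 < X < 1) gives X = 0.225.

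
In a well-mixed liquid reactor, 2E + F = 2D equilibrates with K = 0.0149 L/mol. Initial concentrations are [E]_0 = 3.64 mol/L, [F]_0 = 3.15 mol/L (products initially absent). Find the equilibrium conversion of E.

X = 0.171

Let X = conversion of E; extent ξ = 3.64X/2 mol/L.
Concentrations: [E] = 3.64 − 3.64X; [F] = 3.15 − 1.82X; [D] = 3.64X.
K = [D]^2 / ([E]^2 [F]).
Solving K = 0.0149 for X ∈ (0,1): X = 0.171.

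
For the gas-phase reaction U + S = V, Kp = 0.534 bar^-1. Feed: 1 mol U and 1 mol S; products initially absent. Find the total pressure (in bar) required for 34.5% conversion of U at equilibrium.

P = 2.49 bar

Let X = conversion of U (basis 1 mol U); extent of reaction ξ = X.
Species balance: n_U = 1 − X; n_S = 1 − X; n_V = X.
Summing: n_T = 2 − X.
Kp = p_V / (p_U p_S) with p_i = (n_i/n_T)·P.
At X = 0.345: the mole-fraction product g(X) = Π y_i^ν_i = 1.331. Since Kp = g(X)·P^{-1}, P = (g/Kp)^(1/1) = (1.331/0.534)^(1/1) = 2.49 bar.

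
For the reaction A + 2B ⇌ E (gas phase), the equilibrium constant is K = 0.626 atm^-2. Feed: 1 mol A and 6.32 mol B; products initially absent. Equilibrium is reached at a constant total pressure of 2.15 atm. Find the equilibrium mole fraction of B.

Let X = conversion of A (basis 1 mol A); extent of reaction ξ = X.
Mole table: n_A = 1 − X; n_B = 6.32 − 2X; n_E = X.
Total moles n_T = 7.32 − 2X.
y_i = n_i/n_T, p_i = y_i·P. K = p_E / (p_A p_B^2).
Substituting and setting equal to 0.626 atm^-2 gives a polynomial in X; the root in (0,1) is X = 0.667.
Then n_B = 4.99, n_T = 5.99, so y_B = 0.833.

y_B = 0.833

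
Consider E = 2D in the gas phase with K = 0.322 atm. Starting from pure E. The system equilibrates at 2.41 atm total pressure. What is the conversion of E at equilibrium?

Take 1 mol E as basis and let X be its fractional conversion, so ξ = X.
Mole table: n_E = 1 − X; n_D = 2X.
Summing: n_T = 1 + X.
With p_i = (n_i/n_T)P, K = p_D^2 / (p_E).
This yields a degree-2 equation in X; solving on (0,1), X = 0.180.

X = 0.180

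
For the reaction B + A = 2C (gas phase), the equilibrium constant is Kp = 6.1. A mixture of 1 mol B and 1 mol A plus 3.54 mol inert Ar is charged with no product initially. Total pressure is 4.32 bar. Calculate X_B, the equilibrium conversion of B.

Let X = conversion of B (basis 1 mol B); extent of reaction ξ = X.
Species balance: n_B = 1 − X; n_A = 1 − X; n_C = 2X; n_I = 3.54 (inert).
n_T stays at 5.54 (no change in mole number).
y_i = n_i/n_T, p_i = y_i·P. Kp = p_C^2 / (p_B p_A).
This yields a degree-2 equation in X; solving on (0,1), X = 0.553.

X = 0.553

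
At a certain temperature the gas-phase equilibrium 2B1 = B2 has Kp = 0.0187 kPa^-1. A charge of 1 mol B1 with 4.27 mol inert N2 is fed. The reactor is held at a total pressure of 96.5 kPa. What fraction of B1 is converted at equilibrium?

X = 0.323

Let X = conversion of B1 (basis 1 mol B1); extent of reaction ξ = 0.5X.
Moles: n_B1 = 1 − X; n_B2 = 0.5X; n_I = 4.27 (inert).
Total moles n_T = 5.27 − 0.5X.
y_i = n_i/n_T, p_i = y_i·P. Kp = p_B2 / (p_B1^2).
Substituting and setting equal to 0.0187 kPa^-1 gives a polynomial in X; the root in (0,1) is X = 0.323.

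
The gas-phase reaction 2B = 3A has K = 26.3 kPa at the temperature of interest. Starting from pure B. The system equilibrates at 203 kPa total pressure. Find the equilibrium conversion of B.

Let X = conversion of B (basis 1 mol B); extent of reaction ξ = 0.5X.
Mole table: n_B = 1 − X; n_A = 1.5X.
Summing: n_T = 1 + 0.5X.
Mole fractions y_i = n_i/n_T; K = p_A^3 / (p_B^2) with p_i = y_i·P.
Equating to 26.3 kPa and solving on 0 < X < 1: X = 0.283.

X = 0.283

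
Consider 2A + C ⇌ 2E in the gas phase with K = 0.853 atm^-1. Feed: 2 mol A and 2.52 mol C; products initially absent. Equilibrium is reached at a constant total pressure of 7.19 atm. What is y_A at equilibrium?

y_A = 0.189

Let X = conversion of A (basis 2 mol A); extent of reaction ξ = X.
Moles: n_A = 2 − 2X; n_C = 2.52 − X; n_E = 2X.
Total moles n_T = 4.52 − X.
Mole fractions y_i = n_i/n_T; K = p_E^2 / (p_A^2 p_C) with p_i = y_i·P.
Setting this equal to 0.853 atm^-1 and taking the physical root (0 < X < 1) gives X = 0.633.
Then n_A = 0.734, n_T = 3.89, so y_A = 0.189.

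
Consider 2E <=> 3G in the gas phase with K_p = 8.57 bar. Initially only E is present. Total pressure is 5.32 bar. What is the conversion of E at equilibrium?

X = 0.518

Let X = conversion of E (basis 1 mol E); extent of reaction ξ = 0.5X.
At extent ξ: n_E = 1 − X; n_G = 1.5X.
n_T = Σnᵢ = 1 + 0.5X.
With p_i = (n_i/n_T)P, K_p = p_G^3 / (p_E^2).
Equating to 8.57 bar and solving on 0 < X < 1: X = 0.518.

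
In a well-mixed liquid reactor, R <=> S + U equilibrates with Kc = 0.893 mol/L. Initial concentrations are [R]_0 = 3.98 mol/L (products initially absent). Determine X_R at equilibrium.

Let X = conversion of R; extent ξ = 3.98·X mol/L.
Concentrations: [R] = 3.98 − 3.98X; [S] = 3.98X; [U] = 3.98X.
Kc = [S] [U] / ([R]).
This equals 0.893 at X = 0.375 (the root in 0 < X < 1).

X = 0.375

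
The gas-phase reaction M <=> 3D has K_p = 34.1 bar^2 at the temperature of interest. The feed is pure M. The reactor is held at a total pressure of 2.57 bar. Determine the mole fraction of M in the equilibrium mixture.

Take 1 mol M as basis and let X be its fractional conversion, so ξ = X.
Moles: n_M = 1 − X; n_D = 3X.
n_T = Σnᵢ = 1 + 2X.
y_i = n_i/n_T, p_i = y_i·P. K_p = p_D^3 / (p_M).
Equating to 34.1 bar^2 and solving on 0 < X < 1: X = 0.694.
Then n_M = 0.306, n_T = 2.39, so y_M = 0.128.

y_M = 0.128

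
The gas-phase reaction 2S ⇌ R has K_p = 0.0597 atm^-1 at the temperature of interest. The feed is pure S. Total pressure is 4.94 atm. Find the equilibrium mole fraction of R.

Take 1 mol S as basis and let X be its fractional conversion, so ξ = 0.5X.
Species balance: n_S = 1 − X; n_R = 0.5X.
n_T = Σnᵢ = 1 − 0.5X.
Mole fractions y_i = n_i/n_T; K_p = p_R / (p_S^2) with p_i = y_i·P.
This yields a degree-2 equation in X; solving on (0,1), X = 0.323.
Then n_R = 0.161, n_T = 0.839, so y_R = 0.192.

y_R = 0.192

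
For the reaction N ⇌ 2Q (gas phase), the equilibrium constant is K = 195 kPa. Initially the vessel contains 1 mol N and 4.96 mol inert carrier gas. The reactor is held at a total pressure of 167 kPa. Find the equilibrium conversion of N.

X = 0.728

Let X = conversion of N (basis 1 mol N); extent of reaction ξ = X.
Mole table: n_N = 1 − X; n_Q = 2X; n_I = 4.96 (inert).
Summing: n_T = 5.96 + X.
y_i = n_i/n_T, p_i = y_i·P. K = p_Q^2 / (p_N).
This yields a degree-2 equation in X; solving on (0,1), X = 0.728.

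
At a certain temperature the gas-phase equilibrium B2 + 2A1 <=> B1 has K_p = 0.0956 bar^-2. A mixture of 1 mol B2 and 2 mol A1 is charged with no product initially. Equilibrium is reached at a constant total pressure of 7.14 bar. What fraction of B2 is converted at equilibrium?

X = 0.532

Let X = conversion of B2 (basis 1 mol B2); extent of reaction ξ = X.
At extent ξ: n_B2 = 1 − X; n_A1 = 2 − 2X; n_B1 = X.
Total moles n_T = 3 − 2X.
y_i = n_i/n_T, p_i = y_i·P. K_p = p_B1 / (p_B2 p_A1^2).
Setting this equal to 0.0956 bar^-2 and taking the physical root (0 < X < 1) gives X = 0.532.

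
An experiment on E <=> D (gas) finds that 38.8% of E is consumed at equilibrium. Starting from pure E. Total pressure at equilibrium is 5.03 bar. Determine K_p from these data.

K_p = 0.634

Basis: 1 mol E initially; let X = conversion of E. Extent ξ = X.
At extent ξ: n_E = 1 − X; n_D = X.
Total moles n_T = 1 (Δν = 0, constant).
At X = 0.388: n_E = 0.612, n_D = 0.388, n_T = 1.
p_i = (n_i/n_T)·P. K_p = p_D / (p_E) = 0.634.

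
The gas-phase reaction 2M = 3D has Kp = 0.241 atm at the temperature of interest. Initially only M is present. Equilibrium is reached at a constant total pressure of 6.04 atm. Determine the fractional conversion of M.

Let X = conversion of M (basis 1 mol M); extent of reaction ξ = 0.5X.
Mole table: n_M = 1 − X; n_D = 1.5X.
n_T = Σnᵢ = 1 + 0.5X.
With p_i = (n_i/n_T)P, Kp = p_D^3 / (p_M^2).
This yields a degree-3 equation in X; solving on (0,1), X = 0.202.

X = 0.202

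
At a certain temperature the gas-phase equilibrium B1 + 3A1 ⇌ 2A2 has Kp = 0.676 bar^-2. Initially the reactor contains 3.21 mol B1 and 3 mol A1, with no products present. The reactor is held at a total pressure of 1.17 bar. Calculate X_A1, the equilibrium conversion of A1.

Take 3 mol A1 as basis and let X be its fractional conversion, so ξ = X.
Moles: n_B1 = 3.21 − X; n_A1 = 3 − 3X; n_A2 = 2X.
Total moles n_T = 6.21 − 2X.
Mole fractions y_i = n_i/n_T; Kp = p_A2^2 / (p_B1 p_A1^3) with p_i = y_i·P.
Equating to 0.676 bar^-2 and solving on 0 < X < 1: X = 0.378.

X = 0.378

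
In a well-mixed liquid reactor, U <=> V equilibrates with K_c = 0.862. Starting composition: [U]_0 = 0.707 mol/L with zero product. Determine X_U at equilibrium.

Let X = conversion of U; extent ξ = 0.707·X mol/L.
Concentrations: [U] = 0.707 − 0.707X; [V] = 0.707X.
K_c = [V] / ([U]).
Equating to 0.862: the physical root is X = 0.463.

X = 0.463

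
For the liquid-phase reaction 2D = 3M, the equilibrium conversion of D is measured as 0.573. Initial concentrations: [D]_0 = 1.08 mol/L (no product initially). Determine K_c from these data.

Let X = conversion of D.
Concentrations: [D] = 1.08 − 1.08X; [M] = 1.62X.
At X = 0.573: [D] = 0.461, [M] = 0.928.
K_c = [M]^3 / ([D]^2) = 3.76 mol/L.

K_c = 3.76 mol/L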